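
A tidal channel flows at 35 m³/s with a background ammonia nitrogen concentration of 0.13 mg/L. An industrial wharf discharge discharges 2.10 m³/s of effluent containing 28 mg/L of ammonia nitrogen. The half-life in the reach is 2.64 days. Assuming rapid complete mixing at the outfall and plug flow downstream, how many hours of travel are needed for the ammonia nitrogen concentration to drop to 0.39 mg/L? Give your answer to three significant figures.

Mixed concentration C = ΣQC/ΣQ = (35.00·0.1300 + 2.100·28.00) / 37.10 = 63.35/37.10 = 1.708 mg/L.
Half-life 2.64 d → k = ln 2 / 2.64 = 0.2626 d⁻¹.
1.708·exp(−k·t) = 0.39 → t = ln(1.708/0.39)/k = 485900 s = 135.0 h.

135 h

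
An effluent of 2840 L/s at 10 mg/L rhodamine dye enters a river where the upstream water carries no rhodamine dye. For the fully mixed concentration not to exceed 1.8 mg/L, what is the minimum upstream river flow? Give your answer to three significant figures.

12900 L/s

Set C_mix = 1.8: (Q·0 + 2840·10.00) / (Q + 2840) = 1.8
→ Q = 2840·(10.00 − 1.8)/(1.8 − 0) = 12940 L/s.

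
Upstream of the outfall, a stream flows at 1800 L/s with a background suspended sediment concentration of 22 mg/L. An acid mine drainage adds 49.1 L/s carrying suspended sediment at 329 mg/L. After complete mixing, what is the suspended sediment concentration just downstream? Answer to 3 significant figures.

30.2 mg/L

Flow-weighted average: C = (1800·22.00 + 49.10·329.0) / 1849 = 55750/1849 = 30.15 mg/L.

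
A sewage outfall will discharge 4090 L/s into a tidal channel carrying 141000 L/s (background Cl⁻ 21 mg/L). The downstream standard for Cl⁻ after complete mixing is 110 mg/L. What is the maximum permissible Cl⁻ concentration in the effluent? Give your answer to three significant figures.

At the limit, (Qr·Cr + Qe·Cₑ)/(Qr + Qe) = 110:
Cₑ = (145100·110 − 141000·21.00) / 4090 = 3178 mg/L.

3180 mg/L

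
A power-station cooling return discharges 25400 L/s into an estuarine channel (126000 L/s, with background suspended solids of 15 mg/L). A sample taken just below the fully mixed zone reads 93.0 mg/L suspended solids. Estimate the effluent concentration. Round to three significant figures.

Mass balance: 126000·15.00 + 25400·Cₑ = 151400·93.00
→ Cₑ = (151400·93.00 − 126000·15.00) / 25400 = 479.9 mg/L.

480 mg/L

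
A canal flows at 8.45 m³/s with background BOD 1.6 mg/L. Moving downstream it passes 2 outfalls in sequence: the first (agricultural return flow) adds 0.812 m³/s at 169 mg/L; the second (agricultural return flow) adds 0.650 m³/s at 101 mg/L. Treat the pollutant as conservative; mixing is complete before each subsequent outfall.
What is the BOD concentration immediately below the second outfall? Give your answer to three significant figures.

21.8 mg/L

Below outfall 1: Q → 9.262 m³/s, C = (8.450·1.600 + 0.8120·169.0)/9.262 = 16.28 mg/L.
Below outfall 2: Q → 9.912 m³/s, C = (9.262·16.28 + 0.6500·101.0)/9.912 = 21.83 mg/L.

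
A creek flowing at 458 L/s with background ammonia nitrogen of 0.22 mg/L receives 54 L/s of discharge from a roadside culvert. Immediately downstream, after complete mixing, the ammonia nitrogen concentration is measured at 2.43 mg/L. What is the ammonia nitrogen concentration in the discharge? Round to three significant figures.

21.2 mg/L

Mass balance: 458.0·0.2200 + 54.00·Cₑ = 512.0·2.430
→ Cₑ = (512.0·2.430 − 458.0·0.2200) / 54.00 = 21.17 mg/L.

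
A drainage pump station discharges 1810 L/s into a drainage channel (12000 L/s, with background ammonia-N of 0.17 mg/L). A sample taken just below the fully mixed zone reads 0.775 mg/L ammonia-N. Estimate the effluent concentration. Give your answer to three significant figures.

4.79 mg/L

Mass balance: 12000·0.1700 + 1810·Cₑ = 13810·0.7750
→ Cₑ = (13810·0.7750 − 12000·0.1700) / 1810 = 4.786 mg/L.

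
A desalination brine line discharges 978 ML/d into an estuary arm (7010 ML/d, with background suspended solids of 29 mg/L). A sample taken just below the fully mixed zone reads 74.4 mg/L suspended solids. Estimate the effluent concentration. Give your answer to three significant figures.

Mass balance: 7010·29.00 + 978.0·Cₑ = 7988·74.40
→ Cₑ = (7988·74.40 − 7010·29.00) / 978.0 = 399.8 mg/L.

400 mg/L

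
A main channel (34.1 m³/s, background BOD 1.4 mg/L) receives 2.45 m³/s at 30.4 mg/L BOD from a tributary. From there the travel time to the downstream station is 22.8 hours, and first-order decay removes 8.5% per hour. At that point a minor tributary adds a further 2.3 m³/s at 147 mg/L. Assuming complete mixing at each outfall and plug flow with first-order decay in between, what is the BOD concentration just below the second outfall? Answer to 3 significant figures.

After mixing, C = (34.10·1.400 + 2.450·30.40) / 36.55 = 122.2/36.55 = 3.344 mg/L; combined flow 36.55 m³/s.
8.5%/h lost → k = −ln(1 − 0.085) = 0.08883 h⁻¹.
Applying C = C₀e^(−kt): 3.344 × 0.1319 = 0.4412 mg/L.
Second outfall: C = (36.55·0.4412 + 2.300·147.0)/38.85 = 9.118 mg/L.

9.12 mg/L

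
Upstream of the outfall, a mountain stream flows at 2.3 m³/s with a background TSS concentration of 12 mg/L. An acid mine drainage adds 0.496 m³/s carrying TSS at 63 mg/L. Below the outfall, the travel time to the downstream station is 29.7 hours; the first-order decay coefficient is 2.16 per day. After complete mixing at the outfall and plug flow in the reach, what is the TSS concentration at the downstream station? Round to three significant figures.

Mixed concentration C = ΣQC/ΣQ = (2.300·12.00 + 0.4960·63.00) / 2.796 = 58.85/2.796 = 21.05 mg/L.
Decay over the reach: 21.05·exp(−kt) = 21.05·0.06904 = 1.453 mg/L.

1.45 mg/L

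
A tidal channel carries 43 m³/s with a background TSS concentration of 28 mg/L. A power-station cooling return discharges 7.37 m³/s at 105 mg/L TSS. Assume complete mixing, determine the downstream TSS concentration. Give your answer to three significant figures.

Conservation of mass: C = (43.00·28.00 + 7.370·105.0) / 50.37 = 1978/50.37 = 39.27 mg/L.

39.3 mg/L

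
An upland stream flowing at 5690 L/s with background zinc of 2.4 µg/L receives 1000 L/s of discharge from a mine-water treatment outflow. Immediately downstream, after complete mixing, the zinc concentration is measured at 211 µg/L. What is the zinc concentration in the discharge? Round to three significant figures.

Mass balance: 5690·2.400 + 1000·Cₑ = 6690·211.0
→ Cₑ = (6690·211.0 − 5690·2.400) / 1000 = 1398 µg/L.

1400 µg/L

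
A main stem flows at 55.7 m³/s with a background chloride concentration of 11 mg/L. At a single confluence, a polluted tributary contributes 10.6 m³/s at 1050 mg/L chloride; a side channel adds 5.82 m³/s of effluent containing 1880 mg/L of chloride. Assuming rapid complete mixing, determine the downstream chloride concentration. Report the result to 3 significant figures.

Mass balance: C = (55.70·11.00 + 10.60·1050 + 5.820·1880) / 72.12 = 22680/72.12 = 314.5 mg/L.

315 mg/L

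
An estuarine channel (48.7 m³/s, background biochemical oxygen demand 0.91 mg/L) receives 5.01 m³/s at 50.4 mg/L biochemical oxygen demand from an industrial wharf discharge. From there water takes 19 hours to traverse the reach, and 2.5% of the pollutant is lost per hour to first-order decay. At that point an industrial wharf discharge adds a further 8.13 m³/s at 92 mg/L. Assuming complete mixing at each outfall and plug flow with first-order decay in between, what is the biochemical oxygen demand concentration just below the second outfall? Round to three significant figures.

15.1 mg/L

Mixed concentration C = ΣQC/ΣQ = (48.70·0.9100 + 5.010·50.40) / 53.71 = 296.8/53.71 = 5.526 mg/L; combined flow 53.71 m³/s.
2.5%/h lost → k = −ln(1 − 0.025) = 0.02532 h⁻¹.
Applying C = C₀e^(−kt): 5.526 × 0.6181 = 3.416 mg/L.
Second outfall: C = (53.71·3.416 + 8.130·92.00)/61.84 = 15.06 mg/L.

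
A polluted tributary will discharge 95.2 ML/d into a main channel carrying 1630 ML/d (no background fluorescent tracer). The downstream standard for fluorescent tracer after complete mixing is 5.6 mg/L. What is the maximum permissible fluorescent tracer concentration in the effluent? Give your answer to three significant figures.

At the limit, (Qr·Cr + Qe·Cₑ)/(Qr + Qe) = 5.6:
Cₑ = (1725·5.6 − 1630·0) / 95.20 = 101.5 mg/L.

101 mg/L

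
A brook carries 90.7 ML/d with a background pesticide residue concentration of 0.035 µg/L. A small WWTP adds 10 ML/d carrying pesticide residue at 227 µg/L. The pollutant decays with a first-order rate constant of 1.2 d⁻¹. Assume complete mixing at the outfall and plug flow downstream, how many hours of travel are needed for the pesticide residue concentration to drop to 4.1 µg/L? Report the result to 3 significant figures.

Flow-weighted average: C = (90.70·0.03500 + 10.00·227.0) / 100.7 = 2273/100.7 = 22.57 µg/L.
22.57·exp(−k·t) = 4.1 → t = ln(22.57/4.1)/k = 122800 s = 34.12 h.

34.1 h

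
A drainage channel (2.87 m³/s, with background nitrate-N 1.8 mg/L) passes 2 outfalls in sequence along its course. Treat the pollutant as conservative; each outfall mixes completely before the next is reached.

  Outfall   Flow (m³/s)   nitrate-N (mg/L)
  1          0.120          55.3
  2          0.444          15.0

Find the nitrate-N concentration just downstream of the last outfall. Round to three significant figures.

5.38 mg/L

Below outfall 1: Q → 2.990 m³/s, C = (2.870·1.800 + 0.1200·55.30)/2.990 = 3.947 mg/L.
Below outfall 2: Q → 3.434 m³/s, C = (2.990·3.947 + 0.4440·15.00)/3.434 = 5.376 mg/L.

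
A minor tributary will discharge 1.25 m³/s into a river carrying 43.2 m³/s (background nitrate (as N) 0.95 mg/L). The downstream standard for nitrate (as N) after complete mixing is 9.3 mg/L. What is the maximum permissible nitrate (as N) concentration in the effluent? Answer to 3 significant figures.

At the limit, (Qr·Cr + Qe·Cₑ)/(Qr + Qe) = 9.3:
Cₑ = (44.45·9.3 − 43.20·0.9500) / 1.250 = 297.9 mg/L.

298 mg/L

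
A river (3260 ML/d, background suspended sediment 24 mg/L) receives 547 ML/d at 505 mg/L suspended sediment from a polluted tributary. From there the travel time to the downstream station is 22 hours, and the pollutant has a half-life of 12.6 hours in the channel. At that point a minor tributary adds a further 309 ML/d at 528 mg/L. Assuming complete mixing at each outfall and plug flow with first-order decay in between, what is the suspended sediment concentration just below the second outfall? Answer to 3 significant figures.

After mixing, C = (3260·24.00 + 547.0·505.0) / 3807 = 354500/3807 = 93.11 mg/L; combined flow 3807 ML/d.
Half-life 12.6 h → k = ln 2 / 12.6 = 0.05501 h⁻¹ = 1.320 d⁻¹.
Decay over the reach: 93.11·exp(−kt) = 93.11·0.2981 = 27.76 mg/L.
At the second outfall, C = (3807·27.76 + 309.0·528.0) / (3807 + 309.0) = 65.31 mg/L.

65.3 mg/L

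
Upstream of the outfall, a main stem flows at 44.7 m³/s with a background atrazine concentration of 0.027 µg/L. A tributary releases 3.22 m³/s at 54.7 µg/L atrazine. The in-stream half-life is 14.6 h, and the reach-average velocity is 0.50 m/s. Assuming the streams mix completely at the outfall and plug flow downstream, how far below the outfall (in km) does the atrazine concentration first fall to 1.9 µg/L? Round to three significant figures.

After mixing, C = (44.70·0.02700 + 3.220·54.70) / 47.92 = 177.3/47.92 = 3.701 µg/L.
Half-life 14.6 h → k = ln 2 / 14.6 = 0.04748 h⁻¹ = 1.139 d⁻¹.
Set 3.701·exp(−k·t) = 1.9 → t = ln(3.701/1.9)/k = 50550 s = 14.04 h.
Distance = v·t = 0.50·50550 = 25280 m = 25.28 km.

25.3 km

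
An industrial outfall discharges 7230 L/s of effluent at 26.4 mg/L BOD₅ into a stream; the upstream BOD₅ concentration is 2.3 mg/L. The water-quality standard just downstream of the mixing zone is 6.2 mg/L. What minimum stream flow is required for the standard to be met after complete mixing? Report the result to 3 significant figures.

Set C_mix = 6.2: (Q·2.300 + 7230·26.40) / (Q + 7230) = 6.2
→ Q = 7230·(26.40 − 6.2)/(6.2 − 2.300) = 37450 L/s.

37400 L/s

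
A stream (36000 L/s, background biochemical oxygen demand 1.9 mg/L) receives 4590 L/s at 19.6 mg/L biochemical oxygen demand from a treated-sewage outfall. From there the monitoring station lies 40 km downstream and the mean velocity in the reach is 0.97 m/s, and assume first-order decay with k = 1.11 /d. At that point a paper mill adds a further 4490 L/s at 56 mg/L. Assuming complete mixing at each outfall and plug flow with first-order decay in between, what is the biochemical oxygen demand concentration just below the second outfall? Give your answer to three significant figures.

7.65 mg/L

Conservation of mass: C = (36000·1.900 + 4590·19.60) / 40590 = 158400/40590 = 3.902 mg/L; combined flow 40590 L/s.
Travel time t = 40·1000 / 0.97 = 41240 s = 11.45 h.
First-order decay: C = 3.902·exp(−k·t) = 3.902·0.5887 = 2.297 mg/L.
At the second outfall, C = (40590·2.297 + 4490·56.00) / (40590 + 4490) = 7.646 mg/L.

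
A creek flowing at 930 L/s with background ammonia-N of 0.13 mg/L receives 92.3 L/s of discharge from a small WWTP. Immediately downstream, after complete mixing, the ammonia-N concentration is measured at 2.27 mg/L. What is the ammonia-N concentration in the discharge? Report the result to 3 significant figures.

Mass balance: 930.0·0.1300 + 92.30·Cₑ = 1022·2.270
→ Cₑ = (1022·2.270 − 930.0·0.1300) / 92.30 = 23.83 mg/L.

23.8 mg/L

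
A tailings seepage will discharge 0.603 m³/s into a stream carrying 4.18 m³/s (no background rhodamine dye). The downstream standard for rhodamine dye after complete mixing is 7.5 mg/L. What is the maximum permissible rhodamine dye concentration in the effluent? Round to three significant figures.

At the limit, (Qr·Cr + Qe·Cₑ)/(Qr + Qe) = 7.5:
Cₑ = (4.783·7.5 − 4.180·0) / 0.6030 = 59.49 mg/L.

59.5 mg/L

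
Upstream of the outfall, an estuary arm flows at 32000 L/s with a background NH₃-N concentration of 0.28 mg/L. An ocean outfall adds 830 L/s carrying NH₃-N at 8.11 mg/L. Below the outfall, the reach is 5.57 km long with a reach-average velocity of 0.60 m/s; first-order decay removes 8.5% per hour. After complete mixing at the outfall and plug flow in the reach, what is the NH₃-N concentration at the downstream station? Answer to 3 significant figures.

0.380 mg/L

Flow-weighted average: C = (32000·0.2800 + 830.0·8.110) / 32830 = 15690/32830 = 0.4780 mg/L.
Travel time t = 5.57·1000 / 0.60 = 9283 s = 2.579 h.
8.5%/h lost → k = −ln(1 − 0.085) = 0.08883 h⁻¹.
Applying C = C₀e^(−kt): 0.4780 × 0.7953 = 0.3801 mg/L.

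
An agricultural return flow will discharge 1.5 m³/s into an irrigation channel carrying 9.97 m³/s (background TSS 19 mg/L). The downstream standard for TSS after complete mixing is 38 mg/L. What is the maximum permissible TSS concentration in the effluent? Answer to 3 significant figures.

164 mg/L

At the limit, (Qr·Cr + Qe·Cₑ)/(Qr + Qe) = 38:
Cₑ = (11.47·38 − 9.970·19.00) / 1.500 = 164.3 mg/L.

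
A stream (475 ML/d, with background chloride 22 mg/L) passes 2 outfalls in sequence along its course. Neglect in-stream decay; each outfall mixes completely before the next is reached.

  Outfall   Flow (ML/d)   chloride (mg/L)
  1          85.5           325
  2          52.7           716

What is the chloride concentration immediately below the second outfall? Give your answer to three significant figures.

124 mg/L

Outfall 1: combined Q = 560.5 ML/d; C = (475.0·22.00 + 85.50·325.0)/560.5 = 68.22 mg/L.
Outfall 2: combined Q = 613.2 ML/d; C = (560.5·68.22 + 52.70·716.0)/613.2 = 123.9 mg/L.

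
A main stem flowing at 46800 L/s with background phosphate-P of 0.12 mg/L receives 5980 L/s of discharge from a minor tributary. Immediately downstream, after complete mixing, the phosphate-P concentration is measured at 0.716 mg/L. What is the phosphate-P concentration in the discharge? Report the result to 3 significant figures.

5.38 mg/L

Mass balance: 46800·0.1200 + 5980·Cₑ = 52780·0.7160
→ Cₑ = (52780·0.7160 − 46800·0.1200) / 5980 = 5.380 mg/L.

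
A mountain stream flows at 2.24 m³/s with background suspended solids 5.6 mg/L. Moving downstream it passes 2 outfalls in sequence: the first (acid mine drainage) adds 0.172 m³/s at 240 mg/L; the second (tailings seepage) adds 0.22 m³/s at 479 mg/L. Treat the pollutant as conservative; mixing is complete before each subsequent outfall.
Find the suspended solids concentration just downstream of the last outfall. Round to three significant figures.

Below outfall 1: Q → 2.412 m³/s, C = (2.240·5.600 + 0.1720·240.0)/2.412 = 22.32 mg/L.
Below outfall 2: Q → 2.632 m³/s, C = (2.412·22.32 + 0.2200·479.0)/2.632 = 60.49 mg/L.

60.5 mg/L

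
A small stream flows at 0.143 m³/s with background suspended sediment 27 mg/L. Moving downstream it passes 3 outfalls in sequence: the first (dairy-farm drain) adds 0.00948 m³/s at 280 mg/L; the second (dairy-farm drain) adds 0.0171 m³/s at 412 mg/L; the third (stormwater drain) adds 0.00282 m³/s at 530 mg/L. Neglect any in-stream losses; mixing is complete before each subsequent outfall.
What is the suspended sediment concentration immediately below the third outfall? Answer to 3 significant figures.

87.3 mg/L

After outfall 1: Q = 0.1430 + 0.009480 = 0.1525 m³/s; C = (0.1430·27.00 + 0.009480·280.0)/0.1525 = 42.73 mg/L.
After outfall 2: Q = 0.1525 + 0.01710 = 0.1696 m³/s; C = (0.1525·42.73 + 0.01710·412.0)/0.1696 = 79.97 mg/L.
After outfall 3: Q = 0.1696 + 0.002820 = 0.1724 m³/s; C = (0.1696·79.97 + 0.002820·530.0)/0.1724 = 87.33 mg/L.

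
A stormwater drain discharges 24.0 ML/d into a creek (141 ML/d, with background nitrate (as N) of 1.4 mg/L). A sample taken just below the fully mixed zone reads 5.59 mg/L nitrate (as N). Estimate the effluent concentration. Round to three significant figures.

Mass balance: 141.0·1.400 + 24.00·Cₑ = 165.0·5.590
→ Cₑ = (165.0·5.590 − 141.0·1.400) / 24.00 = 30.21 mg/L.

30.2 mg/L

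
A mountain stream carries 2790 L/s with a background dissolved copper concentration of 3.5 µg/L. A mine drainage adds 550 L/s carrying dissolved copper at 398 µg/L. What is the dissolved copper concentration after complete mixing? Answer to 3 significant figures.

68.5 µg/L

Conservation of mass: C = (2790·3.500 + 550.0·398.0) / 3340 = 228700/3340 = 68.46 µg/L.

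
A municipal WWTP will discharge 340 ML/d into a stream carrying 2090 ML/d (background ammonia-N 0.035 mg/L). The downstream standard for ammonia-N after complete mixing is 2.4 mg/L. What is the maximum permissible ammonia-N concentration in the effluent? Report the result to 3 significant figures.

16.9 mg/L

At the limit, (Qr·Cr + Qe·Cₑ)/(Qr + Qe) = 2.4:
Cₑ = (2430·2.4 − 2090·0.03500) / 340.0 = 16.94 mg/L.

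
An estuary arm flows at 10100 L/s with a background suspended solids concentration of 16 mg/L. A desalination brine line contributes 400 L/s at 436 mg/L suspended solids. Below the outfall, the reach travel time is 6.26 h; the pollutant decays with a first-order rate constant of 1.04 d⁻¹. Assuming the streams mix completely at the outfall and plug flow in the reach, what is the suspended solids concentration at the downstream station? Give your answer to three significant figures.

24.4 mg/L

Mixed concentration C = ΣQC/ΣQ = (10100·16.00 + 400.0·436.0) / 10500 = 336000/10500 = 32.00 mg/L.
After decay, C = 32.00 × e^(−kt) = 32.00 × 0.7624 = 24.40 mg/L.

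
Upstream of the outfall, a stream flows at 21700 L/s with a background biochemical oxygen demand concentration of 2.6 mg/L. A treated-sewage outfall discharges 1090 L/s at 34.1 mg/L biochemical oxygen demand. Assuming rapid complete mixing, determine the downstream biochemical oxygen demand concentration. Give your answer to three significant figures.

4.11 mg/L

Mixed concentration C = ΣQC/ΣQ = (21700·2.600 + 1090·34.10) / 22790 = 93590/22790 = 4.107 mg/L.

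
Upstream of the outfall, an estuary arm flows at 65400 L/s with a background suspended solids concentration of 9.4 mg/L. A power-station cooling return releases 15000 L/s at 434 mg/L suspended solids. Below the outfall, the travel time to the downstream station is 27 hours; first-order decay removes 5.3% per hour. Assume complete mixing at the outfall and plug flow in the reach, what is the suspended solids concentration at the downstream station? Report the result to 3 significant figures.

Flow-weighted average: C = (65400·9.400 + 15000·434.0) / 80400 = 7125000/80400 = 88.62 mg/L.
5.3%/h lost → k = −ln(1 − 0.053) = 0.05446 h⁻¹.
First-order decay: C = 88.62·exp(−k·t) = 88.62·0.2299 = 20.37 mg/L.

20.4 mg/L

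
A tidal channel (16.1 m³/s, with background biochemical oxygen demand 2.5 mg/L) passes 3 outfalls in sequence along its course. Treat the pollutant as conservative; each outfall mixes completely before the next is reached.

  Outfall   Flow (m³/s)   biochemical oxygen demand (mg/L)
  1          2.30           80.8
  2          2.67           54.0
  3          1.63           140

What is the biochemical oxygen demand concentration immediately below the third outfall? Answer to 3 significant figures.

After outfall 1: Q = 16.10 + 2.300 = 18.40 m³/s; C = (16.10·2.500 + 2.300·80.80)/18.40 = 12.29 mg/L.
After outfall 2: Q = 18.40 + 2.670 = 21.07 m³/s; C = (18.40·12.29 + 2.670·54.00)/21.07 = 17.57 mg/L.
After outfall 3: Q = 21.07 + 1.630 = 22.70 m³/s; C = (21.07·17.57 + 1.630·140.0)/22.70 = 26.36 mg/L.

26.4 mg/L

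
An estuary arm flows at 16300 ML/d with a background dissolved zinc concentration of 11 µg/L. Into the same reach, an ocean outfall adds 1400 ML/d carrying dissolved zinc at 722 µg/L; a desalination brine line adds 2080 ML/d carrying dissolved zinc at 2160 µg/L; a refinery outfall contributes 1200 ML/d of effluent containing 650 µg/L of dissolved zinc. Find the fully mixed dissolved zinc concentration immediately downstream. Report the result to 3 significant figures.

308 µg/L

Mixed concentration C = ΣQC/ΣQ = (16300·11.00 + 1400·722.0 + 2080·2160 + 1200·650.0) / 20980 = 6463000/20980 = 308.1 µg/L.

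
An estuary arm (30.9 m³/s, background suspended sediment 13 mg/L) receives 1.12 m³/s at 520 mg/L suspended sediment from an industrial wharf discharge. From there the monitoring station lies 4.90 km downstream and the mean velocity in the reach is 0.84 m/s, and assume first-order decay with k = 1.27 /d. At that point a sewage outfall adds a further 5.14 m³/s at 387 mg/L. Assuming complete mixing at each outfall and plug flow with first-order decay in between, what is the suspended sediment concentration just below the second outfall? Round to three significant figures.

77.8 mg/L

Conservation of mass: C = (30.90·13.00 + 1.120·520.0) / 32.02 = 984.1/32.02 = 30.73 mg/L; combined flow 32.02 m³/s.
Travel time t = 4.90·1000 / 0.84 = 5833 s = 1.620 h.
After decay, C = 30.73 × e^(−kt) = 30.73 × 0.9178 = 28.21 mg/L.
At the second outfall, C = (32.02·28.21 + 5.140·387.0) / (32.02 + 5.140) = 77.84 mg/L.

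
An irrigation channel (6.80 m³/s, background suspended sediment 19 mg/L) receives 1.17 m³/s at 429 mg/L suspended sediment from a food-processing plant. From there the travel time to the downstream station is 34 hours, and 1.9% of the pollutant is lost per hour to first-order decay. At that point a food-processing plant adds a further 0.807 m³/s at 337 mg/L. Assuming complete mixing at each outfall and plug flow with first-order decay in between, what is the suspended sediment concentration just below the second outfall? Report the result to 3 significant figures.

68.4 mg/L

Mixed concentration C = ΣQC/ΣQ = (6.800·19.00 + 1.170·429.0) / 7.970 = 631.1/7.970 = 79.19 mg/L; combined flow 7.970 m³/s.
1.9%/h lost → k = −ln(1 − 0.019) = 0.01918 h⁻¹.
Decay over the reach: 79.19·exp(−kt) = 79.19·0.5209 = 41.25 mg/L.
Second outfall: C = (7.970·41.25 + 0.8070·337.0)/8.777 = 68.44 mg/L.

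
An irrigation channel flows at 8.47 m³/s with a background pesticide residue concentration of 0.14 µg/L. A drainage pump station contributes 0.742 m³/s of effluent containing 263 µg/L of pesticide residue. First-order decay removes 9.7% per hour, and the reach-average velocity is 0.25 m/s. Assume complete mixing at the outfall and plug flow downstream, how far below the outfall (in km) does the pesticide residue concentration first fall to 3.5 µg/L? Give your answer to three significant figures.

Flow-weighted average: C = (8.470·0.1400 + 0.7420·263.0) / 9.212 = 196.3/9.212 = 21.31 µg/L.
9.7%/h lost → k = −ln(1 − 0.097) = 0.1020 h⁻¹.
Set 21.31·exp(−k·t) = 3.5 → t = ln(21.31/3.5)/k = 63740 s = 17.71 h.
Distance = v·t = 0.25·63740 = 15930 m = 15.93 km.

15.9 km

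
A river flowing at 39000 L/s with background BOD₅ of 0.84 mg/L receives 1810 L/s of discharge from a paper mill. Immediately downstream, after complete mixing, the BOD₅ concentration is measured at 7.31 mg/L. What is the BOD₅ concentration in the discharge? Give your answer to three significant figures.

147 mg/L

Mass balance: 39000·0.8400 + 1810·Cₑ = 40810·7.310
→ Cₑ = (40810·7.310 − 39000·0.8400) / 1810 = 146.7 mg/L.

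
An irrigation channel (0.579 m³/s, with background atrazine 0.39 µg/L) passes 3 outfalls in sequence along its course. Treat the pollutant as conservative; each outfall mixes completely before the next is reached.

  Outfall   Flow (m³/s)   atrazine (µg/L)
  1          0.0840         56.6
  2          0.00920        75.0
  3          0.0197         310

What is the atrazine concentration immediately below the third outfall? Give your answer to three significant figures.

17.0 µg/L

Below outfall 1: Q → 0.6630 m³/s, C = (0.5790·0.3900 + 0.08400·56.60)/0.6630 = 7.512 µg/L.
Below outfall 2: Q → 0.6722 m³/s, C = (0.6630·7.512 + 0.009200·75.00)/0.6722 = 8.435 µg/L.
Below outfall 3: Q → 0.6919 m³/s, C = (0.6722·8.435 + 0.01970·310.0)/0.6919 = 17.02 µg/L.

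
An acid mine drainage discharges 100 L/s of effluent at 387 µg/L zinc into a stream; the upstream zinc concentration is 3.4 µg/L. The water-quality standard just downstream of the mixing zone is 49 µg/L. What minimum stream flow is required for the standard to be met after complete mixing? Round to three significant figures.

Set C_mix = 49: (Q·3.400 + 100.0·387.0) / (Q + 100.0) = 49
→ Q = 100.0·(387.0 − 49)/(49 − 3.400) = 741.2 L/s.

741 L/s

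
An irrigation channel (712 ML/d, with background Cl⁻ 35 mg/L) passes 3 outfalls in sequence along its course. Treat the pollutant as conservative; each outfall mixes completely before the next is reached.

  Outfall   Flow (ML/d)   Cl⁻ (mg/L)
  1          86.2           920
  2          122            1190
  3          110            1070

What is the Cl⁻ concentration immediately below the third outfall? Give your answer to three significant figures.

356 mg/L

Outfall 1: combined Q = 798.2 ML/d; C = (712.0·35.00 + 86.20·920.0)/798.2 = 130.6 mg/L.
Outfall 2: combined Q = 920.2 ML/d; C = (798.2·130.6 + 122.0·1190)/920.2 = 271.0 mg/L.
Outfall 3: combined Q = 1030 ML/d; C = (920.2·271.0 + 110.0·1070)/1030 = 356.3 mg/L.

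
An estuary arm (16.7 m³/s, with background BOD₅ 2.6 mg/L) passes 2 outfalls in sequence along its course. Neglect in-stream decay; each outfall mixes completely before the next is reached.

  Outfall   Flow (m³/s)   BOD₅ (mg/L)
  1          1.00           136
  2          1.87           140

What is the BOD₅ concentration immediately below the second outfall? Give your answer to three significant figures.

After outfall 1: Q = 16.70 + 1.000 = 17.70 m³/s; C = (16.70·2.600 + 1.000·136.0)/17.70 = 10.14 mg/L.
After outfall 2: Q = 17.70 + 1.870 = 19.57 m³/s; C = (17.70·10.14 + 1.870·140.0)/19.57 = 22.55 mg/L.

22.5 mg/L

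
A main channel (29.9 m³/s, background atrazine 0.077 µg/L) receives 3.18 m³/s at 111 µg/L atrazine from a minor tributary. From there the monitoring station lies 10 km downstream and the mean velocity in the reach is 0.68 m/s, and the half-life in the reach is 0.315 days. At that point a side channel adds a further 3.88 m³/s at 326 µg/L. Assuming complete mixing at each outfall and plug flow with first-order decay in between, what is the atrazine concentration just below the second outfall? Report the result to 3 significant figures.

Mixed concentration C = ΣQC/ΣQ = (29.90·0.07700 + 3.180·111.0) / 33.08 = 355.3/33.08 = 10.74 µg/L; combined flow 33.08 m³/s.
Travel time t = 10·1000 / 0.68 = 14710 s = 4.085 h.
Half-life 0.315 d → k = ln 2 / 0.315 = 2.200 d⁻¹.
Decay over the reach: 10.74·exp(−kt) = 10.74·0.6876 = 7.385 µg/L.
At the second outfall, C = (33.08·7.385 + 3.880·326.0) / (33.08 + 3.880) = 40.83 µg/L.

40.8 µg/L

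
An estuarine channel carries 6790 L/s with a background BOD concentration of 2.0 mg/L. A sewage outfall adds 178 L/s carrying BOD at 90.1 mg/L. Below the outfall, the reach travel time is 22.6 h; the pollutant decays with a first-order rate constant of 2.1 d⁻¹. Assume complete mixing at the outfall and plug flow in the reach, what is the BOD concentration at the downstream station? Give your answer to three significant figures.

Mass balance: C = (6790·2.000 + 178.0·90.10) / 6968 = 29620/6968 = 4.251 mg/L.
Decay over the reach: 4.251·exp(−kt) = 4.251·0.1384 = 0.5883 mg/L.

0.588 mg/L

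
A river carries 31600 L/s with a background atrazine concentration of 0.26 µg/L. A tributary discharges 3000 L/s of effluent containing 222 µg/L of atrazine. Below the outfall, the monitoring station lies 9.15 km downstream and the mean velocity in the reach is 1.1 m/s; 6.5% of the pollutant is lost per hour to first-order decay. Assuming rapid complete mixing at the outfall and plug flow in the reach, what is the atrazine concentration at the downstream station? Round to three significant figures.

16.7 µg/L

Flow-weighted average: C = (31600·0.2600 + 3000·222.0) / 34600 = 674200/34600 = 19.49 µg/L.
Travel time t = 9.15·1000 / 1.1 = 8318 s = 2.311 h.
6.5%/h lost → k = −ln(1 − 0.065) = 0.06721 h⁻¹.
Applying C = C₀e^(−kt): 19.49 × 0.8562 = 16.68 µg/L.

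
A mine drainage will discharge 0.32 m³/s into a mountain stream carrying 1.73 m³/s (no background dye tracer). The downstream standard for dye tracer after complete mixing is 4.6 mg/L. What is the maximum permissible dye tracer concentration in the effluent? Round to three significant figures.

29.5 mg/L

At the limit, (Qr·Cr + Qe·Cₑ)/(Qr + Qe) = 4.6:
Cₑ = (2.050·4.6 − 1.730·0) / 0.3200 = 29.47 mg/L.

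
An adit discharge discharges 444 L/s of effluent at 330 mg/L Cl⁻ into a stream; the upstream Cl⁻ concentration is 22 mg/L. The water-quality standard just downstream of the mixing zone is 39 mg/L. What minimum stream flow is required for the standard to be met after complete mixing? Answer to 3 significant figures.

7600 L/s

Set C_mix = 39: (Q·22.00 + 444.0·330.0) / (Q + 444.0) = 39
→ Q = 444.0·(330.0 − 39)/(39 − 22.00) = 7600 L/s.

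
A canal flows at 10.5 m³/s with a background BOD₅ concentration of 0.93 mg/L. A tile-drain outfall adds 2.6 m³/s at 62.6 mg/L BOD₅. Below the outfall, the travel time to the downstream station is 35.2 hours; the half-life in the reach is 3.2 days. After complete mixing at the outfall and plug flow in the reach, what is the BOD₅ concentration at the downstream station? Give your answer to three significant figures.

9.59 mg/L

Conservation of mass: C = (10.50·0.9300 + 2.600·62.60) / 13.10 = 172.5/13.10 = 13.17 mg/L.
Half-life 3.2 d → k = ln 2 / 3.2 = 0.2166 d⁻¹.
Applying C = C₀e^(−kt): 13.17 × 0.7278 = 9.585 mg/L.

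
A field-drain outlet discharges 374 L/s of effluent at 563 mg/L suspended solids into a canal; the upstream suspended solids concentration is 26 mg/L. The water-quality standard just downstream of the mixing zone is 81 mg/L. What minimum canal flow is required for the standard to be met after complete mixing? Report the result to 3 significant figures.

Set C_mix = 81: (Q·26.00 + 374.0·563.0) / (Q + 374.0) = 81
→ Q = 374.0·(563.0 − 81)/(81 − 26.00) = 3278 L/s.

3280 L/s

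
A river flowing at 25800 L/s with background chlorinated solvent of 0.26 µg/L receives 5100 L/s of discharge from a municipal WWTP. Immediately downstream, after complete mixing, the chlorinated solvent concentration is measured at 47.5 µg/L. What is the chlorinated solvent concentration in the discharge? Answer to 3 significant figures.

Mass balance: 25800·0.2600 + 5100·Cₑ = 30900·47.50
→ Cₑ = (30900·47.50 − 25800·0.2600) / 5100 = 286.5 µg/L.

286 µg/L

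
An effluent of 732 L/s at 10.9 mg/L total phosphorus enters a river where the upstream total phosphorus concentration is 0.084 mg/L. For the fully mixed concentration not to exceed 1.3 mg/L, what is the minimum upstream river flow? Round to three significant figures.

5780 L/s

Set C_mix = 1.3: (Q·0.08400 + 732.0·10.90) / (Q + 732.0) = 1.3
→ Q = 732.0·(10.90 − 1.3)/(1.3 − 0.08400) = 5779 L/s.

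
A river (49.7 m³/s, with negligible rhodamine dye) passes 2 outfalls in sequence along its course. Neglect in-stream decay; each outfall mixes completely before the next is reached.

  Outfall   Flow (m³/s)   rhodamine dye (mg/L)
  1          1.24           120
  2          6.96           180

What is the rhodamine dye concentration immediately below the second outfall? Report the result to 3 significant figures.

Below outfall 1: Q → 50.94 m³/s, C = (49.70·0 + 1.240·120.0)/50.94 = 2.921 mg/L.
Below outfall 2: Q → 57.90 m³/s, C = (50.94·2.921 + 6.960·180.0)/57.90 = 24.21 mg/L.

24.2 mg/L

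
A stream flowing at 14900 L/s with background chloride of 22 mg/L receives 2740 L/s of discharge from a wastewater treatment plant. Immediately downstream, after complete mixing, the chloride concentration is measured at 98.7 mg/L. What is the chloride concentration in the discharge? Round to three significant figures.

516 mg/L

Mass balance: 14900·22.00 + 2740·Cₑ = 17640·98.70
→ Cₑ = (17640·98.70 − 14900·22.00) / 2740 = 515.8 mg/L.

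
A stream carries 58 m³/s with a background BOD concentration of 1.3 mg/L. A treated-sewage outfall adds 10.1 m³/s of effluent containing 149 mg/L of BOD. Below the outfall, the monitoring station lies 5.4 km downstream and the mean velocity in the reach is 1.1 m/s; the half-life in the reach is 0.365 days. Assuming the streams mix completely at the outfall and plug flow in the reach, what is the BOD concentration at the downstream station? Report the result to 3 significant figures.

20.8 mg/L

Flow-weighted average: C = (58.00·1.300 + 10.10·149.0) / 68.10 = 1580/68.10 = 23.21 mg/L.
Travel time t = 5.4·1000 / 1.1 = 4909 s = 1.364 h.
Half-life 0.365 d → k = ln 2 / 0.365 = 1.899 d⁻¹.
Decay over the reach: 23.21·exp(−kt) = 23.21·0.8977 = 20.83 mg/L.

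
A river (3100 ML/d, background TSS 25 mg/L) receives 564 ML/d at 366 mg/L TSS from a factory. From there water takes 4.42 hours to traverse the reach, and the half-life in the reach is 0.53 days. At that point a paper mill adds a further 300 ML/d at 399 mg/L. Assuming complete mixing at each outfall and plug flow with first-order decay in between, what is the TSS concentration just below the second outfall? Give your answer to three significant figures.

86.5 mg/L

Mixed concentration C = ΣQC/ΣQ = (3100·25.00 + 564.0·366.0) / 3664 = 283900/3664 = 77.49 mg/L; combined flow 3664 ML/d.
Half-life 0.53 d → k = ln 2 / 0.53 = 1.308 d⁻¹.
After decay, C = 77.49 × e^(−kt) = 77.49 × 0.7860 = 60.90 mg/L.
At the second outfall, C = (3664·60.90 + 300.0·399.0) / (3664 + 300.0) = 86.49 mg/L.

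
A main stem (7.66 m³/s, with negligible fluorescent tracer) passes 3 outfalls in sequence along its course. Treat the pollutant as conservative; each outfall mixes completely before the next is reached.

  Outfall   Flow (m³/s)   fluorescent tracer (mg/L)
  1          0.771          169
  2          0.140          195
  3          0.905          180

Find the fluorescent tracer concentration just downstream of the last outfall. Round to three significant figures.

33.8 mg/L

After outfall 1: Q = 7.660 + 0.7710 = 8.431 m³/s; C = (7.660·0 + 0.7710·169.0)/8.431 = 15.45 mg/L.
After outfall 2: Q = 8.431 + 0.1400 = 8.571 m³/s; C = (8.431·15.45 + 0.1400·195.0)/8.571 = 18.39 mg/L.
After outfall 3: Q = 8.571 + 0.9050 = 9.476 m³/s; C = (8.571·18.39 + 0.9050·180.0)/9.476 = 33.82 mg/L.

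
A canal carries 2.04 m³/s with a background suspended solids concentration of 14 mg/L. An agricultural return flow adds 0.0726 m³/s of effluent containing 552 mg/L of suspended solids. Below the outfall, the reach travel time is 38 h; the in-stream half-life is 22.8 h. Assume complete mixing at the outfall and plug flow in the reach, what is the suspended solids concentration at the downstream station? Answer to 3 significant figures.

Mass balance: C = (2.040·14.00 + 0.07260·552.0) / 2.113 = 68.64/2.113 = 32.49 mg/L.
Half-life 22.8 h → k = ln 2 / 22.8 = 0.03040 h⁻¹ = 0.7296 d⁻¹.
Decay over the reach: 32.49·exp(−kt) = 32.49·0.3150 = 10.23 mg/L.

10.2 mg/L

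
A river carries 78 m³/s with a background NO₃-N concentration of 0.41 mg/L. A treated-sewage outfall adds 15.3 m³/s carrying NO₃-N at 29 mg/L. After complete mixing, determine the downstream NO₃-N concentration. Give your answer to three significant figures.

After mixing, C = (78.00·0.4100 + 15.30·29.00) / 93.30 = 475.7/93.30 = 5.098 mg/L.

5.10 mg/L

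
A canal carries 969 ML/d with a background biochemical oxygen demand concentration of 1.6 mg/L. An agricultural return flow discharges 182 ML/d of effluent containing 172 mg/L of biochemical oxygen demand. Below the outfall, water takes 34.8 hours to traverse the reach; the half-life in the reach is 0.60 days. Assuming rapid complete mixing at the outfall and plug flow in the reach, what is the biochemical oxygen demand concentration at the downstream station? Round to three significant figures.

Mixed concentration C = ΣQC/ΣQ = (969.0·1.600 + 182.0·172.0) / 1151 = 32850/1151 = 28.54 mg/L.
Half-life 0.60 d → k = ln 2 / 0.60 = 1.155 d⁻¹.
First-order decay: C = 28.54·exp(−k·t) = 28.54·0.1873 = 5.346 mg/L.

5.35 mg/L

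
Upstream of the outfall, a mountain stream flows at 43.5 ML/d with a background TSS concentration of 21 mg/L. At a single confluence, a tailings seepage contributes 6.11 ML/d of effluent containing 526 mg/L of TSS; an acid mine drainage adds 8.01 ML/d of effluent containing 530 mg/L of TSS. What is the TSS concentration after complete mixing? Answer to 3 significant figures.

Mass balance: C = (43.50·21.00 + 6.110·526.0 + 8.010·530.0) / 57.62 = 8373/57.62 = 145.3 mg/L.

145 mg/L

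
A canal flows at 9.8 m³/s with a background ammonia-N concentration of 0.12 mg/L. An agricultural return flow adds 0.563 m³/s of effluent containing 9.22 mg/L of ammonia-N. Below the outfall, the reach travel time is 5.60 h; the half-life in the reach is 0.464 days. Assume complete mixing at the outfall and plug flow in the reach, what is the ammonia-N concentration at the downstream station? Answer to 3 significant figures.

Mass balance: C = (9.800·0.1200 + 0.5630·9.220) / 10.36 = 6.367/10.36 = 0.6144 mg/L.
Half-life 0.464 d → k = ln 2 / 0.464 = 1.494 d⁻¹.
After decay, C = 0.6144 × e^(−kt) = 0.6144 × 0.7057 = 0.4336 mg/L.

0.434 mg/L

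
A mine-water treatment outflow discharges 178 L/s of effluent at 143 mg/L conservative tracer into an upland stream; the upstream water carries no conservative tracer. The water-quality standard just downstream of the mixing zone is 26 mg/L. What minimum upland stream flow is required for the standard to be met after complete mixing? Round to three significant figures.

801 L/s

Set C_mix = 26: (Q·0 + 178.0·143.0) / (Q + 178.0) = 26
→ Q = 178.0·(143.0 − 26)/(26 − 0) = 801.0 L/s.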